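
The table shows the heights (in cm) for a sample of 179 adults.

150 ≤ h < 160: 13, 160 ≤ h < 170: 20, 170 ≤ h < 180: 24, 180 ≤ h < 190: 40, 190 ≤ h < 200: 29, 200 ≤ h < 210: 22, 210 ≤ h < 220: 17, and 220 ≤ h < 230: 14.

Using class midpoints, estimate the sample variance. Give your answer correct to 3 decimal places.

Midpoints: 155, 165, 175, 185, 195, 205, 215, 225
n = 179, Σfm = 33885, mean = 189.3017
Σfm² = 6482675
Σf(m − x̄)² = Σfm² − (Σfm)²/n = 6482675 − 33885²/179 = 68187.7095
Sample variance = 68187.7095 / 178 = 383.0770

383.077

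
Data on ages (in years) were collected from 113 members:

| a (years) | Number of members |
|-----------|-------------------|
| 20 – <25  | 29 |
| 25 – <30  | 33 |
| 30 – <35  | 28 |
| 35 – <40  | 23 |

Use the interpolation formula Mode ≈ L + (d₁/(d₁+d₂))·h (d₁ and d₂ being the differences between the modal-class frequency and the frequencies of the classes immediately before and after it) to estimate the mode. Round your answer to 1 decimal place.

27.2

Modal class: 25 – <30 (highest frequency 33).
d₁ = 33 − 29 = 4, d₂ = 33 − 28 = 5
Mode ≈ 25 + (4/(4+5)) × 5 = 25 + 2.2222 = 27.2222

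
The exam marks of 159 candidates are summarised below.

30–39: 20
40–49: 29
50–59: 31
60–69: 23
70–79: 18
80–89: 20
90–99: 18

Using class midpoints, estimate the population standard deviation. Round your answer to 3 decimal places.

19.073

Midpoints: 34.5, 44.5, 54.5, 64.5, 74.5, 84.5, 94.5
n = 159, Σfm = 9885.5, mean = 62.1730
Σfm² = 672449.75
Σf(m − x̄)² = Σfm² − (Σfm)²/n = 672449.75 − 9885.5²/159 = 57838.9937
Population variance = 57838.9937 / 159 = 363.7673
Standard deviation = √363.7673 = 19.0727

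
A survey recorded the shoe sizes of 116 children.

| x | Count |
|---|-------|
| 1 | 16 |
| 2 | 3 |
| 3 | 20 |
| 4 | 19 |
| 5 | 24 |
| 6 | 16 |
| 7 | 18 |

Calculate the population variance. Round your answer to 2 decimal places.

3.58

Values: 1, 2, 3, 4, 5, 6, 7
n = 116, Σfx = 500, mean = 4.3103
Σfx² = 2570
Σf(x − x̄)² = Σfx² − (Σfx)²/n = 2570 − 500²/116 = 414.8276
Population variance = 414.8276 / 116 = 3.5761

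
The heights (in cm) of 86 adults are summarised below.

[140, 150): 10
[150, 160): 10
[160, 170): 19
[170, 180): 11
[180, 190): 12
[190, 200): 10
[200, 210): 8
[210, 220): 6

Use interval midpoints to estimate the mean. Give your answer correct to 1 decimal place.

Midpoints: 145, 155, 165, 175, 185, 195, 205, 215
Σfm = 10×145 + 10×155 + 19×165 + 11×175 + 12×185 + 10×195 + 8×205 + 6×215 = 15160
n = Σf = 86
Mean = 15160 / 86 = 176.2791

176.3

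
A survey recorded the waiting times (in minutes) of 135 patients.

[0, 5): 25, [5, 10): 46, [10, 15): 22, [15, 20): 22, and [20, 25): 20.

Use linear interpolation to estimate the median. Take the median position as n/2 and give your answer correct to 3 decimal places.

Cumulative frequencies: 25, 71, 93, 115, 135
n = 135; position = n/2 = 67.5.
This falls in the class [5, 10): L = 5, F = 25, f = 46, h = 5.
Median ≈ 5 + ((67.5 − 25) / 46) × 5 = 9.6196

9.620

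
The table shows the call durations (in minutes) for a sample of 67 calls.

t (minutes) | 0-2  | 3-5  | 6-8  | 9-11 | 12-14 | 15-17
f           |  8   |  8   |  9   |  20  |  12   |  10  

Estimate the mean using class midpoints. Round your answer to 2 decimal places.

9.24

Midpoints: 1, 4, 7, 10, 13, 16
Σfm = 8×1 + 8×4 + 9×7 + 20×10 + 12×13 + 10×16 = 619
n = Σf = 67
Mean = 619 / 67 = 9.2388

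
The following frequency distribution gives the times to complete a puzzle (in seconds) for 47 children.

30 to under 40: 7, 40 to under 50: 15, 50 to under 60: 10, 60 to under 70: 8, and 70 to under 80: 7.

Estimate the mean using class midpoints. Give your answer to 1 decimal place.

Midpoints: 35, 45, 55, 65, 75
Σfm = 7×35 + 15×45 + 10×55 + 8×65 + 7×75 = 2515
n = Σf = 47
Mean = 2515 / 47 = 53.5106

53.5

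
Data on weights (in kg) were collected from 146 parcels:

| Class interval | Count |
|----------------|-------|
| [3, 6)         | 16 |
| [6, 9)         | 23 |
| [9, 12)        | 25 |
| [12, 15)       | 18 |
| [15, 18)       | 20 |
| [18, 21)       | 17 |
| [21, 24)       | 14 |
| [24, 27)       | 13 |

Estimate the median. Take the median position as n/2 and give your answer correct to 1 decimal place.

Cumulative frequencies: 16, 39, 64, 82, 102, 119, 133, 146
n = 146; position = n/2 = 73.
This falls in the class [12, 15): L = 12, F = 64, f = 18, h = 3.
Median ≈ 12 + ((73 − 64) / 18) × 3 = 13.5000

13.5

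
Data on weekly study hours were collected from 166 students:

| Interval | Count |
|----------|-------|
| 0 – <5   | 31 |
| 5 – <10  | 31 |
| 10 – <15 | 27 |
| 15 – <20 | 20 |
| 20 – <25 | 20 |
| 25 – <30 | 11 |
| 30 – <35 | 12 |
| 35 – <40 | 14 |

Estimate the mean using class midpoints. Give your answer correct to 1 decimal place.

Midpoints: 2.5, 7.5, 12.5, 17.5, 22.5, 27.5, 32.5, 37.5
Σfm = 31×2.5 + 31×7.5 + 27×12.5 + 20×17.5 + 20×22.5 + 11×27.5 + 12×32.5 + 14×37.5 = 2665
n = Σf = 166
Mean = 2665 / 166 = 16.0542

16.1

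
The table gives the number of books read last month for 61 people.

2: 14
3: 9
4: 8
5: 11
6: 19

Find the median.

Cumulative frequencies: 14, 23, 31, 42, 61
n = 61, so the median is the value in position (n+1)/2 = 31.
Position 31 falls at value 4.

4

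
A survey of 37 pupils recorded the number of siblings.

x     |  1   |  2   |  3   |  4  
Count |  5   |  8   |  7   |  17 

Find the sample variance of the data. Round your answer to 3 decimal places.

1.249

Values: 1, 2, 3, 4
n = 37, Σfx = 110, mean = 2.9730
Σfx² = 372
Σf(x − x̄)² = Σfx² − (Σfx)²/n = 372 − 110²/37 = 44.9730
Sample variance = 44.9730 / 36 = 1.2492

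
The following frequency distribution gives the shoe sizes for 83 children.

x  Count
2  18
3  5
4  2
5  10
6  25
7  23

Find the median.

6

Cumulative frequencies: 18, 23, 25, 35, 60, 83
n = 83, so the median is the value in position (n+1)/2 = 42.
Position 42 falls at value 6.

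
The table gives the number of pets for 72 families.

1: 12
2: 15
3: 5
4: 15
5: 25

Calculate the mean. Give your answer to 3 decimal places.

Values: 1, 2, 3, 4, 5
Σfx = 12×1 + 15×2 + 5×3 + 15×4 + 25×5 = 242
n = Σf = 72
Mean = 242 / 72 = 3.3611

3.361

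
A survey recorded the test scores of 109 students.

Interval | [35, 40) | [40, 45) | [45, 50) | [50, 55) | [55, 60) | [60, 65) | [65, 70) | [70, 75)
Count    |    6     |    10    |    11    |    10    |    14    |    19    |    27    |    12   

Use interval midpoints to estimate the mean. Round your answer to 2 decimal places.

58.56

Midpoints: 37.5, 42.5, 47.5, 52.5, 57.5, 62.5, 67.5, 72.5
Σfm = 6×37.5 + 10×42.5 + 11×47.5 + 10×52.5 + 14×57.5 + 19×62.5 + 27×67.5 + 12×72.5 = 6382.5
n = Σf = 109
Mean = 6382.5 / 109 = 58.5550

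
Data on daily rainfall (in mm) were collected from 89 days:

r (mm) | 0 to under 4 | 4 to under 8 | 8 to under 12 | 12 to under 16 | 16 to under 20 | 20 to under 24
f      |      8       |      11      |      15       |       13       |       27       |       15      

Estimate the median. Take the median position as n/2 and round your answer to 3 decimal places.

Cumulative frequencies: 8, 19, 34, 47, 74, 89
n = 89; position = n/2 = 44.5.
This falls in the class 12 to under 16: L = 12, F = 34, f = 13, h = 4.
Median ≈ 12 + ((44.5 − 34) / 13) × 4 = 15.2308

15.231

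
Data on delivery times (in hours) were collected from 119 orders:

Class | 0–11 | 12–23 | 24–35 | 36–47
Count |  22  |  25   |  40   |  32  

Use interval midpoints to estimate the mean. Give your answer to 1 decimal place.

25.8

Midpoints: 5.5, 17.5, 29.5, 41.5
Σfm = 22×5.5 + 25×17.5 + 40×29.5 + 32×41.5 = 3066.5
n = Σf = 119
Mean = 3066.5 / 119 = 25.7689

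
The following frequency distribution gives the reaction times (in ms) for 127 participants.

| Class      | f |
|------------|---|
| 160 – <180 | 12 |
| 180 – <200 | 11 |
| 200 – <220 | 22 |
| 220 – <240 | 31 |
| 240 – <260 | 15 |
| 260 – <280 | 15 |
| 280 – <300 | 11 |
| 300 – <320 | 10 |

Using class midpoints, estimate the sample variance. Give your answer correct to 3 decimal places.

Midpoints: 170, 190, 210, 230, 250, 270, 290, 310
n = 127, Σfm = 29970, mean = 235.9843
Σfm² = 7271100
Σf(m − x̄)² = Σfm² − (Σfm)²/n = 7271100 − 29970²/127 = 198651.9685
Sample variance = 198651.9685 / 126 = 1576.6029

1576.603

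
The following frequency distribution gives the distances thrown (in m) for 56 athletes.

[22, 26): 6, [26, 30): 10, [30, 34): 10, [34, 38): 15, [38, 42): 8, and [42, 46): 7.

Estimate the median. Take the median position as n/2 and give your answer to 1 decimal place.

Cumulative frequencies: 6, 16, 26, 41, 49, 56
n = 56; position = n/2 = 28.
This falls in the class [34, 38): L = 34, F = 26, f = 15, h = 4.
Median ≈ 34 + ((28 − 26) / 15) × 4 = 34.5333

34.5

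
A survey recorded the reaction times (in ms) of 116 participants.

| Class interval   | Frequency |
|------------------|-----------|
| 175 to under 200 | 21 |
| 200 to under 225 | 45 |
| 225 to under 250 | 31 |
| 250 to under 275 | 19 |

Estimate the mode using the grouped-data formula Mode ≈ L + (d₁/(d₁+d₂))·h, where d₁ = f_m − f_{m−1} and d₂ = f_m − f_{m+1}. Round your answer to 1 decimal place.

Modal class: 200 to under 225 (highest frequency 45).
d₁ = 45 − 21 = 24, d₂ = 45 − 31 = 14
Mode ≈ 200 + (24/(24+14)) × 25 = 200 + 15.7895 = 215.7895

215.8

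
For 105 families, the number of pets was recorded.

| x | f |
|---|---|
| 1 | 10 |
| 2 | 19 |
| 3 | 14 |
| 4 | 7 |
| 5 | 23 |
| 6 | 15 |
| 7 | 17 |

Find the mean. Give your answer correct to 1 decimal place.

4.2

Values: 1, 2, 3, 4, 5, 6, 7
Σfx = 10×1 + 19×2 + 14×3 + 7×4 + 23×5 + 15×6 + 17×7 = 442
n = Σf = 105
Mean = 442 / 105 = 4.2095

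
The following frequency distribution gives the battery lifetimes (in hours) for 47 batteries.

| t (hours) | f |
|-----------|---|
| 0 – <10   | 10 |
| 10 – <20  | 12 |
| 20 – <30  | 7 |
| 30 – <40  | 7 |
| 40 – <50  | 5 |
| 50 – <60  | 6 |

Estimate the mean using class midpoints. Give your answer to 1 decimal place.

25.6

Midpoints: 5, 15, 25, 35, 45, 55
Σfm = 10×5 + 12×15 + 7×25 + 7×35 + 5×45 + 6×55 = 1205
n = Σf = 47
Mean = 1205 / 47 = 25.6383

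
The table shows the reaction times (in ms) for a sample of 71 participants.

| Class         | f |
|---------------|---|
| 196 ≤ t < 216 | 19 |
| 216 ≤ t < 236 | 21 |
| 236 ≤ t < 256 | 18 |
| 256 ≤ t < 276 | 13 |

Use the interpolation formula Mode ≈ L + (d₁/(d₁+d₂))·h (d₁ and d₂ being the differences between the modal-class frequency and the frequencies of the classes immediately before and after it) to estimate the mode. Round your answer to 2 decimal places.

224.00

Modal class: 216 ≤ t < 236 (highest frequency 21).
d₁ = 21 − 19 = 2, d₂ = 21 − 18 = 3
Mode ≈ 216 + (2/(2+3)) × 20 = 216 + 8.0000 = 224.0000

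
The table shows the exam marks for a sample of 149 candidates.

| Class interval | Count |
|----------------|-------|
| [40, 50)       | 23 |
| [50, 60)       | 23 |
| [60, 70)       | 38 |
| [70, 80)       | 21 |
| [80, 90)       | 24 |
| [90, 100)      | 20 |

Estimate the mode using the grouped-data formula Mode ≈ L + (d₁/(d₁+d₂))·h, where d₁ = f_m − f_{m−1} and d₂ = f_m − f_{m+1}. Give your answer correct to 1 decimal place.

Modal class: [60, 70) (highest frequency 38).
d₁ = 38 − 23 = 15, d₂ = 38 − 21 = 17
Mode ≈ 60 + (15/(15+17)) × 10 = 60 + 4.6875 = 64.6875

64.7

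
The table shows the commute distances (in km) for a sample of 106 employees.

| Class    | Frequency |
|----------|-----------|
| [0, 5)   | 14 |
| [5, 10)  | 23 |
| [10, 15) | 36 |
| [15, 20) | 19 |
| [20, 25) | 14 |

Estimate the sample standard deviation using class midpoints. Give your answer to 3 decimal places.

6.052

Midpoints: 2.5, 7.5, 12.5, 17.5, 22.5
n = 106, Σfm = 1305, mean = 12.3113
Σfm² = 19912.5
Σf(m − x̄)² = Σfm² − (Σfm)²/n = 19912.5 − 1305²/106 = 3846.2264
Sample variance = 3846.2264 / 105 = 36.6307
Standard deviation = √36.6307 = 6.0523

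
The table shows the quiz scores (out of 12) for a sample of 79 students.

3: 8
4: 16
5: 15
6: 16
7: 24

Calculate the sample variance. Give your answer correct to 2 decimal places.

Values: 3, 4, 5, 6, 7
n = 79, Σfx = 427, mean = 5.4051
Σfx² = 2455
Σf(x − x̄)² = Σfx² − (Σfx)²/n = 2455 − 427²/79 = 147.0380
Sample variance = 147.0380 / 78 = 1.8851

1.89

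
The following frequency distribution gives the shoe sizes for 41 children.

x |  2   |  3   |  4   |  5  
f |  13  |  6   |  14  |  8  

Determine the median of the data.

Cumulative frequencies: 13, 19, 33, 41
n = 41, so the median is the value in position (n+1)/2 = 21.
Position 21 falls at value 4.

4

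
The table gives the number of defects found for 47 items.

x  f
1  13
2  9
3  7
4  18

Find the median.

3

Cumulative frequencies: 13, 22, 29, 47
n = 47, so the median is the value in position (n+1)/2 = 24.
Position 24 falls at value 3.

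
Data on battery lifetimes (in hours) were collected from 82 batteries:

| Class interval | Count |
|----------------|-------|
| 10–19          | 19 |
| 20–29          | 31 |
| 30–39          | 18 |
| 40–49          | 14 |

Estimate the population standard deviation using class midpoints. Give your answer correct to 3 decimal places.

Midpoints: 14.5, 24.5, 34.5, 44.5
n = 82, Σfm = 2279, mean = 27.7927
Σfm² = 71750.5
Σf(m − x̄)² = Σfm² − (Σfm)²/n = 71750.5 − 2279²/82 = 8410.9756
Population variance = 8410.9756 / 82 = 102.5729
Standard deviation = √102.5729 = 10.1278

10.128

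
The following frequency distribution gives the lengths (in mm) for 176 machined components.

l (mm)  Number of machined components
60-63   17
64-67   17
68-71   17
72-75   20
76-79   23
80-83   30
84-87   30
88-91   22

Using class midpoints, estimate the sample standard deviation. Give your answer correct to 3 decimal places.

8.864

Midpoints: 61.5, 65.5, 69.5, 73.5, 77.5, 81.5, 85.5, 89.5
n = 176, Σfm = 13572, mean = 77.1136
Σfm² = 1060336
Σf(m − x̄)² = Σfm² − (Σfm)²/n = 1060336 − 13572²/176 = 13749.7273
Sample variance = 13749.7273 / 175 = 78.5699
Standard deviation = √78.5699 = 8.8640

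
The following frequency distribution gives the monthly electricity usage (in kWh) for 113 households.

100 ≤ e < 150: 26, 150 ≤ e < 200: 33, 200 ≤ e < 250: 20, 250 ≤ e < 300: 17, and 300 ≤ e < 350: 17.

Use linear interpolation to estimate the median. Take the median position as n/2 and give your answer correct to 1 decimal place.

196.2

Cumulative frequencies: 26, 59, 79, 96, 113
n = 113; position = n/2 = 56.5.
This falls in the class 150 ≤ e < 200: L = 150, F = 26, f = 33, h = 50.
Median ≈ 150 + ((56.5 − 26) / 33) × 50 = 196.2121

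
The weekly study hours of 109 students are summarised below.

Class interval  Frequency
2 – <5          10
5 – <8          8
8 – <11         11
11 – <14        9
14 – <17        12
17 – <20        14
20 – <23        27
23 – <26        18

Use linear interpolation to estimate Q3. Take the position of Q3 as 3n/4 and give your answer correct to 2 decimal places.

Cumulative frequencies: 10, 18, 29, 38, 50, 64, 91, 109
n = 109; position = 3n/4 = 81.75.
This falls in the class 20 – <23: L = 20, F = 64, f = 27, h = 3.
Upper quartile ≈ 20 + ((81.75 − 64) / 27) × 3 = 21.9722

21.97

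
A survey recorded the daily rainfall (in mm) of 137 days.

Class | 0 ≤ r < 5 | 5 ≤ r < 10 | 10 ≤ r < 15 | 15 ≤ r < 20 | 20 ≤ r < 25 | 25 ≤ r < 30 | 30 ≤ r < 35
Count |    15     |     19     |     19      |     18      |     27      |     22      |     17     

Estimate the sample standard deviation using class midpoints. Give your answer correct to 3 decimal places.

Midpoints: 2.5, 7.5, 12.5, 17.5, 22.5, 27.5, 32.5
n = 137, Σfm = 2497.5, mean = 18.2299
Σfm² = 57906.25
Σf(m − x̄)² = Σfm² − (Σfm)²/n = 57906.25 − 2497.5²/137 = 12377.0073
Sample variance = 12377.0073 / 136 = 91.0074
Standard deviation = √91.0074 = 9.5398

9.540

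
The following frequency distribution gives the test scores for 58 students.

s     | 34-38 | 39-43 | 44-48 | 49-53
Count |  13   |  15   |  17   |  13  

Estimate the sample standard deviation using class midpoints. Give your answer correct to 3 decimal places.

Midpoints: 36, 41, 46, 51
n = 58, Σfm = 2528, mean = 43.5862
Σfm² = 111848
Σf(m − x̄)² = Σfm² − (Σfm)²/n = 111848 − 2528²/58 = 1662.0690
Sample variance = 1662.0690 / 57 = 29.1591
Standard deviation = √29.1591 = 5.3999

5.400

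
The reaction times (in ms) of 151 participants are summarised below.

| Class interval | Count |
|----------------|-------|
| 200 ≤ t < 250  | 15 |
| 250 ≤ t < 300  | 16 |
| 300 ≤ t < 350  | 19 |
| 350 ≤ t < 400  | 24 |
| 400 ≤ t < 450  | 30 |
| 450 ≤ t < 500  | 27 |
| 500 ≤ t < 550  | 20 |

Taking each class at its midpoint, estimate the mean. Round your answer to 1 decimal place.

390.9

Midpoints: 225, 275, 325, 375, 425, 475, 525
Σfm = 15×225 + 16×275 + 19×325 + 24×375 + 30×425 + 27×475 + 20×525 = 59025
n = Σf = 151
Mean = 59025 / 151 = 390.8940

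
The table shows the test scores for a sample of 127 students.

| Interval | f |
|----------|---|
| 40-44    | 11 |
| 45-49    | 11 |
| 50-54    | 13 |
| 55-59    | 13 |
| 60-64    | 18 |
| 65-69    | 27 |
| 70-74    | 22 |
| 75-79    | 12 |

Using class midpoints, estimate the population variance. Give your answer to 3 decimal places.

Midpoints: 42, 47, 52, 57, 62, 67, 72, 77
n = 127, Σfm = 7829, mean = 61.6457
Σfm² = 496683
Σf(m − x̄)² = Σfm² − (Σfm)²/n = 496683 − 7829²/127 = 14059.0551
Population variance = 14059.0551 / 127 = 110.7012

110.701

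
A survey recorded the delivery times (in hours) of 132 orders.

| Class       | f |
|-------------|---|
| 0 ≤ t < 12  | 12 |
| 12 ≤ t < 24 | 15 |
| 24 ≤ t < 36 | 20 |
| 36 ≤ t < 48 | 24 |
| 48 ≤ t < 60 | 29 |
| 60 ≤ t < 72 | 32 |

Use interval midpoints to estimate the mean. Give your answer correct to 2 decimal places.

Midpoints: 6, 18, 30, 42, 54, 66
Σfm = 12×6 + 15×18 + 20×30 + 24×42 + 29×54 + 32×66 = 5628
n = Σf = 132
Mean = 5628 / 132 = 42.6364

42.64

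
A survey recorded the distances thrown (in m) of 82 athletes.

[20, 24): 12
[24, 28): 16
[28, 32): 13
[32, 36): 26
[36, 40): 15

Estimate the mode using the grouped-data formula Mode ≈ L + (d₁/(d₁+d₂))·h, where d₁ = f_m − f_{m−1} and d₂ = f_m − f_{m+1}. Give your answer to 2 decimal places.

Modal class: [32, 36) (highest frequency 26).
d₁ = 26 − 13 = 13, d₂ = 26 − 15 = 11
Mode ≈ 32 + (13/(13+11)) × 4 = 32 + 2.1667 = 34.1667

34.17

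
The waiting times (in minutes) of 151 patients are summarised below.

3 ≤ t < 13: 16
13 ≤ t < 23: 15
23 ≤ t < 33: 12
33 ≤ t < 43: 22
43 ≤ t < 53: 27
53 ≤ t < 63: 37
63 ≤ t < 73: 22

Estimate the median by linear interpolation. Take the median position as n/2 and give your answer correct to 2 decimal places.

46.89

Cumulative frequencies: 16, 31, 43, 65, 92, 129, 151
n = 151; position = n/2 = 75.5.
This falls in the class 43 ≤ t < 53: L = 43, F = 65, f = 27, h = 10.
Median ≈ 43 + ((75.5 − 65) / 27) × 10 = 46.8889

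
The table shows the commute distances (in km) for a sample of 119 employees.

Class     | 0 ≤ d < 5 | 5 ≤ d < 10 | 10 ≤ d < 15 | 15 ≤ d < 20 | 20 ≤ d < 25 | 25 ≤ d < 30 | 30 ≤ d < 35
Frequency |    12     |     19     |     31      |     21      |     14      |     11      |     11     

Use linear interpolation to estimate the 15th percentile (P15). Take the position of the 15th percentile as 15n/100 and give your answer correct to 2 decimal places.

6.54

Cumulative frequencies: 12, 31, 62, 83, 97, 108, 119
n = 119; position = 15n/100 = 17.85.
This falls in the class 5 ≤ d < 10: L = 5, F = 12, f = 19, h = 5.
15th percentile ≈ 5 + ((17.85 − 12) / 19) × 5 = 6.5395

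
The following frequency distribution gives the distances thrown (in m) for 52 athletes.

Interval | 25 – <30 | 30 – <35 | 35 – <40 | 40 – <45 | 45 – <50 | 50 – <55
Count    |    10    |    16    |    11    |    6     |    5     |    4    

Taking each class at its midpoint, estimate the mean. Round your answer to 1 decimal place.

36.7

Midpoints: 27.5, 32.5, 37.5, 42.5, 47.5, 52.5
Σfm = 10×27.5 + 16×32.5 + 11×37.5 + 6×42.5 + 5×47.5 + 4×52.5 = 1910
n = Σf = 52
Mean = 1910 / 52 = 36.7308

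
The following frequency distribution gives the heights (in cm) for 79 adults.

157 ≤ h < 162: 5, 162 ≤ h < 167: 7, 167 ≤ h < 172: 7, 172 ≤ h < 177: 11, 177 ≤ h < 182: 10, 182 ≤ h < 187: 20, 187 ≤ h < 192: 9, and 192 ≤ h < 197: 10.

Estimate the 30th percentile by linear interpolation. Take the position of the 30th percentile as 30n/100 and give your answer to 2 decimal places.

174.14

Cumulative frequencies: 5, 12, 19, 30, 40, 60, 69, 79
n = 79; position = 30n/100 = 23.7.
This falls in the class 172 ≤ h < 177: L = 172, F = 19, f = 11, h = 5.
30th percentile ≈ 172 + ((23.7 − 19) / 11) × 5 = 174.1364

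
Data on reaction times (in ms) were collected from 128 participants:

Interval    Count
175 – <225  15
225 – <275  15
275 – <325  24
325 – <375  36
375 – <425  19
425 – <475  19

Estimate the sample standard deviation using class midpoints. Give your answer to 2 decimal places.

76.88

Midpoints: 200, 250, 300, 350, 400, 450
n = 128, Σfm = 42700, mean = 333.5938
Σfm² = 14995000
Σf(m − x̄)² = Σfm² − (Σfm)²/n = 14995000 − 42700²/128 = 750546.8750
Sample variance = 750546.8750 / 127 = 5909.8179
Standard deviation = √5909.8179 = 76.8753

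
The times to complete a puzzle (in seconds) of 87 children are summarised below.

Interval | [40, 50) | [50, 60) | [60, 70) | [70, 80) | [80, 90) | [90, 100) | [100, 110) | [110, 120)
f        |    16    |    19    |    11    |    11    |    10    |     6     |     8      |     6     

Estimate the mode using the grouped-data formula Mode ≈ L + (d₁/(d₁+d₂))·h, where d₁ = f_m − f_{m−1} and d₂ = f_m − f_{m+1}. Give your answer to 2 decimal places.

52.73

Modal class: [50, 60) (highest frequency 19).
d₁ = 19 − 16 = 3, d₂ = 19 − 11 = 8
Mode ≈ 50 + (3/(3+8)) × 10 = 50 + 2.7273 = 52.7273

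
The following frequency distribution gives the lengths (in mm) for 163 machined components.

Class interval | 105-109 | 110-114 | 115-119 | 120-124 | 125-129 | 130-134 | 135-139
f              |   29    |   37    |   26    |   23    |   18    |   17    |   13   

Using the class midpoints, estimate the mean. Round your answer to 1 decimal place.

Midpoints: 107, 112, 117, 122, 127, 132, 137
Σfm = 29×107 + 37×112 + 26×117 + 23×122 + 18×127 + 17×132 + 13×137 = 19406
n = Σf = 163
Mean = 19406 / 163 = 119.0552

119.1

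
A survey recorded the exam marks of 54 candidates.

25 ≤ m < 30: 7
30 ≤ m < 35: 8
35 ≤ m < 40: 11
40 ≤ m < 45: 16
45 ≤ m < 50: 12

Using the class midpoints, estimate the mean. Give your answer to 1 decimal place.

39.2

Midpoints: 27.5, 32.5, 37.5, 42.5, 47.5
Σfm = 7×27.5 + 8×32.5 + 11×37.5 + 16×42.5 + 12×47.5 = 2115
n = Σf = 54
Mean = 2115 / 54 = 39.1667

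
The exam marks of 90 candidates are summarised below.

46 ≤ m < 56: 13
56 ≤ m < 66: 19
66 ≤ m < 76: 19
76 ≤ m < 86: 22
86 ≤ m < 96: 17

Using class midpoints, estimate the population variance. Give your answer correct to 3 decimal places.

Midpoints: 51, 61, 71, 81, 91
n = 90, Σfm = 6500, mean = 72.2222
Σfm² = 485410
Σf(m − x̄)² = Σfm² − (Σfm)²/n = 485410 − 6500²/90 = 15965.5556
Population variance = 15965.5556 / 90 = 177.3951

177.395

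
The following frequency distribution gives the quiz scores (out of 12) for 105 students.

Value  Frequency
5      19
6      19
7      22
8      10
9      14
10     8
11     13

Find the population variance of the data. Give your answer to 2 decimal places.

Values: 5, 6, 7, 8, 9, 10, 11
n = 105, Σfx = 792, mean = 7.5429
Σfx² = 6384
Σf(x − x̄)² = Σfx² − (Σfx)²/n = 6384 − 792²/105 = 410.0571
Population variance = 410.0571 / 105 = 3.9053

3.91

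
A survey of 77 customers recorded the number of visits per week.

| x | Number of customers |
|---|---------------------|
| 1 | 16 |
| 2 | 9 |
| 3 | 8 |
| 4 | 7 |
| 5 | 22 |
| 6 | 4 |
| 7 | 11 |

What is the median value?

Cumulative frequencies: 16, 25, 33, 40, 62, 66, 77
n = 77, so the median is the value in position (n+1)/2 = 39.
Position 39 falls at value 4.

4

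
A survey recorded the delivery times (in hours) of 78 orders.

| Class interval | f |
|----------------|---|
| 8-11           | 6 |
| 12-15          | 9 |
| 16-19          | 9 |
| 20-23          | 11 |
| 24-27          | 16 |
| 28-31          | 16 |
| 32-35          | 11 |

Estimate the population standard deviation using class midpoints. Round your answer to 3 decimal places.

Midpoints: 9.5, 13.5, 17.5, 21.5, 25.5, 29.5, 33.5
n = 78, Σfm = 1821, mean = 23.3462
Σfm² = 46695.5
Σf(m − x̄)² = Σfm² − (Σfm)²/n = 46695.5 − 1821²/78 = 4182.1538
Population variance = 4182.1538 / 78 = 53.6174
Standard deviation = √53.6174 = 7.3224

7.322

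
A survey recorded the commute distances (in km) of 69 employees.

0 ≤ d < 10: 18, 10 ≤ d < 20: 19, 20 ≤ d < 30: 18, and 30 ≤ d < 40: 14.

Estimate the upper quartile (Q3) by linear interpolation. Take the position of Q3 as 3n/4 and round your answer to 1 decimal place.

28.2

Cumulative frequencies: 18, 37, 55, 69
n = 69; position = 3n/4 = 51.75.
This falls in the class 20 ≤ d < 30: L = 20, F = 37, f = 18, h = 10.
Upper quartile ≈ 20 + ((51.75 − 37) / 18) × 10 = 28.1944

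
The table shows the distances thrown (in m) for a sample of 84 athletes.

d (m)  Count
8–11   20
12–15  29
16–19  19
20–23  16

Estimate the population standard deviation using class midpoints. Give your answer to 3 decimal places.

Midpoints: 9.5, 13.5, 17.5, 21.5
n = 84, Σfm = 1258, mean = 14.9762
Σfm² = 20305
Σf(m − x̄)² = Σfm² − (Σfm)²/n = 20305 − 1258²/84 = 1464.9524
Population variance = 1464.9524 / 84 = 17.4399
Standard deviation = √17.4399 = 4.1761

4.176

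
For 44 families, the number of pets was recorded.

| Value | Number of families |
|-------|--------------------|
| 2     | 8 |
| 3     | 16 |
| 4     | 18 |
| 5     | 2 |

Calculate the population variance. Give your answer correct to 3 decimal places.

0.671

Values: 2, 3, 4, 5
n = 44, Σfx = 146, mean = 3.3182
Σfx² = 514
Σf(x − x̄)² = Σfx² − (Σfx)²/n = 514 − 146²/44 = 29.5455
Population variance = 29.5455 / 44 = 0.6715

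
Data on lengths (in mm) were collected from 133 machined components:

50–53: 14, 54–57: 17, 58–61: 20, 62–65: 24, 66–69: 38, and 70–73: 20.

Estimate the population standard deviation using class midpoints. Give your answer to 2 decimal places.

Midpoints: 51.5, 55.5, 59.5, 63.5, 67.5, 71.5
n = 133, Σfm = 8373.5, mean = 62.9586
Σfm² = 532457.25
Σf(m − x̄)² = Σfm² − (Σfm)²/n = 532457.25 − 8373.5²/133 = 5273.0226
Population variance = 5273.0226 / 133 = 39.6468
Standard deviation = √39.6468 = 6.2966

6.30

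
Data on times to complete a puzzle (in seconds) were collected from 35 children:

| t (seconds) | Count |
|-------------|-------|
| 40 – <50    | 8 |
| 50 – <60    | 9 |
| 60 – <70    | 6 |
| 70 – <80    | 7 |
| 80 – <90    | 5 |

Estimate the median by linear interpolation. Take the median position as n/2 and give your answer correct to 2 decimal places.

60.83

Cumulative frequencies: 8, 17, 23, 30, 35
n = 35; position = n/2 = 17.5.
This falls in the class 60 – <70: L = 60, F = 17, f = 6, h = 10.
Median ≈ 60 + ((17.5 − 17) / 6) × 10 = 60.8333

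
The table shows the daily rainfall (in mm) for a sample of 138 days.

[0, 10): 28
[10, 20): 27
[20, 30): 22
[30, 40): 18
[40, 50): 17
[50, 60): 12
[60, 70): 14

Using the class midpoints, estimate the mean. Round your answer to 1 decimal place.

Midpoints: 5, 15, 25, 35, 45, 55, 65
Σfm = 28×5 + 27×15 + 22×25 + 18×35 + 17×45 + 12×55 + 14×65 = 4060
n = Σf = 138
Mean = 4060 / 138 = 29.4203

29.4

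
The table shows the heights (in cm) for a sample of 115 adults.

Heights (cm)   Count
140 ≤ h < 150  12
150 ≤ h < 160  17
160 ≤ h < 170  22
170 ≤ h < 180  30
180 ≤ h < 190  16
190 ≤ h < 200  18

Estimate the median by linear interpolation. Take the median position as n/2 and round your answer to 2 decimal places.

172.17

Cumulative frequencies: 12, 29, 51, 81, 97, 115
n = 115; position = n/2 = 57.5.
This falls in the class 170 ≤ h < 180: L = 170, F = 51, f = 30, h = 10.
Median ≈ 170 + ((57.5 − 51) / 30) × 10 = 172.1667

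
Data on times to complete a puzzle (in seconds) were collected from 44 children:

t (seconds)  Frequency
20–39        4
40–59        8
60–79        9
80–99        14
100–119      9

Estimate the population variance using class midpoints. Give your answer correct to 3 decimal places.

Midpoints: 29.5, 49.5, 69.5, 89.5, 109.5
n = 44, Σfm = 3378, mean = 76.7727
Σfm² = 286611
Σf(m − x̄)² = Σfm² − (Σfm)²/n = 286611 − 3378²/44 = 27272.7273
Population variance = 27272.7273 / 44 = 619.8347

619.835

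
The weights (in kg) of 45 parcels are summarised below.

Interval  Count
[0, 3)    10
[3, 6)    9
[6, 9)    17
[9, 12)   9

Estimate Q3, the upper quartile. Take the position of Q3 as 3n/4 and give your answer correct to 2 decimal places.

Cumulative frequencies: 10, 19, 36, 45
n = 45; position = 3n/4 = 33.75.
This falls in the class [6, 9): L = 6, F = 19, f = 17, h = 3.
Upper quartile ≈ 6 + ((33.75 − 19) / 17) × 3 = 8.6029

8.60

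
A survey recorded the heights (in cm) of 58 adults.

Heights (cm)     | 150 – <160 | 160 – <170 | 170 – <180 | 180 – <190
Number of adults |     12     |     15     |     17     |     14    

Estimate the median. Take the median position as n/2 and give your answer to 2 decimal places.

171.18

Cumulative frequencies: 12, 27, 44, 58
n = 58; position = n/2 = 29.
This falls in the class 170 – <180: L = 170, F = 27, f = 17, h = 10.
Median ≈ 170 + ((29 − 27) / 17) × 10 = 171.1765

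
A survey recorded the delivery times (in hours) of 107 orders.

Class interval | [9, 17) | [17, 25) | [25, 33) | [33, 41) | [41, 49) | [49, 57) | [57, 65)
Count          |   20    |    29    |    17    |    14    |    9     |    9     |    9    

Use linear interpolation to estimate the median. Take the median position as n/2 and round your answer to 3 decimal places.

27.118

Cumulative frequencies: 20, 49, 66, 80, 89, 98, 107
n = 107; position = n/2 = 53.5.
This falls in the class [25, 33): L = 25, F = 49, f = 17, h = 8.
Median ≈ 25 + ((53.5 − 49) / 17) × 8 = 27.1176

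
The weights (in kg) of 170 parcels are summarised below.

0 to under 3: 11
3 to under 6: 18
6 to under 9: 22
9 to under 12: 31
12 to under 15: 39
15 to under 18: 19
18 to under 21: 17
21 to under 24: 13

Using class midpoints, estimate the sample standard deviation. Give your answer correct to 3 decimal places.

5.757

Midpoints: 1.5, 4.5, 7.5, 10.5, 13.5, 16.5, 19.5, 22.5
n = 170, Σfm = 2052, mean = 12.0706
Σfm² = 30370.5
Σf(m − x̄)² = Σfm² − (Σfm)²/n = 30370.5 − 2052²/170 = 5601.6529
Sample variance = 5601.6529 / 169 = 33.1459
Standard deviation = √33.1459 = 5.7572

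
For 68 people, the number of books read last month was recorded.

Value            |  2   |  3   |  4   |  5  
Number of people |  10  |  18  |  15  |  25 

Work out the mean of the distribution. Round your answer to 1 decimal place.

3.8

Values: 2, 3, 4, 5
Σfx = 10×2 + 18×3 + 15×4 + 25×5 = 259
n = Σf = 68
Mean = 259 / 68 = 3.8088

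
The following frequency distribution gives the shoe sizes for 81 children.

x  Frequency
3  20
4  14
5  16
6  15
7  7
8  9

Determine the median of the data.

Cumulative frequencies: 20, 34, 50, 65, 72, 81
n = 81, so the median is the value in position (n+1)/2 = 41.
Position 41 falls at value 5.

5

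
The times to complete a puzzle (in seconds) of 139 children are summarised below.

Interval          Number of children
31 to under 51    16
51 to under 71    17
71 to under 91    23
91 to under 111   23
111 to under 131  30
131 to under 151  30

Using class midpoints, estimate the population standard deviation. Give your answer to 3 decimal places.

Midpoints: 41, 61, 81, 101, 121, 141
n = 139, Σfm = 13739, mean = 98.8417
Σfm² = 1511339
Σf(m − x̄)² = Σfm² − (Σfm)²/n = 1511339 − 13739²/139 = 153352.5180
Population variance = 153352.5180 / 139 = 1103.2555
Standard deviation = √1103.2555 = 33.2153

33.215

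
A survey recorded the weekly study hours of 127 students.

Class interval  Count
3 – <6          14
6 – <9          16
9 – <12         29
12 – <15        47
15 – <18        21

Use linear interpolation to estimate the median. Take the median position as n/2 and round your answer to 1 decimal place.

12.3

Cumulative frequencies: 14, 30, 59, 106, 127
n = 127; position = n/2 = 63.5.
This falls in the class 12 – <15: L = 12, F = 59, f = 47, h = 3.
Median ≈ 12 + ((63.5 − 59) / 47) × 3 = 12.2872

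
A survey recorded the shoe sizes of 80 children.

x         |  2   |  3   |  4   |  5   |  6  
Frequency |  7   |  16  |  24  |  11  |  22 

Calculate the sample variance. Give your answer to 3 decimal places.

1.711

Values: 2, 3, 4, 5, 6
n = 80, Σfx = 345, mean = 4.3125
Σfx² = 1623
Σf(x − x̄)² = Σfx² − (Σfx)²/n = 1623 − 345²/80 = 135.1875
Sample variance = 135.1875 / 79 = 1.7112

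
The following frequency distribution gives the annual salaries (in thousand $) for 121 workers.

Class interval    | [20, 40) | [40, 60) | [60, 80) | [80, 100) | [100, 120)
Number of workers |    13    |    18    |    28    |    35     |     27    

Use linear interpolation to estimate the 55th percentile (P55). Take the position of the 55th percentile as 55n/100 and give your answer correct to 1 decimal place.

Cumulative frequencies: 13, 31, 59, 94, 121
n = 121; position = 55n/100 = 66.55.
This falls in the class [80, 100): L = 80, F = 59, f = 35, h = 20.
55th percentile ≈ 80 + ((66.55 − 59) / 35) × 20 = 84.3143

84.3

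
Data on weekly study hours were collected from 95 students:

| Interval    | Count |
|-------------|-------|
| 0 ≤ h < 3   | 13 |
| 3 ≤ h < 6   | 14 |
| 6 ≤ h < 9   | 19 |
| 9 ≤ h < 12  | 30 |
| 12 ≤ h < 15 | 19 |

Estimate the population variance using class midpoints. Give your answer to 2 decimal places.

Midpoints: 1.5, 4.5, 7.5, 10.5, 13.5
n = 95, Σfm = 796.5, mean = 8.3842
Σfm² = 8151.75
Σf(m − x̄)² = Σfm² − (Σfm)²/n = 8151.75 − 796.5²/95 = 1473.7263
Population variance = 1473.7263 / 95 = 15.5129

15.51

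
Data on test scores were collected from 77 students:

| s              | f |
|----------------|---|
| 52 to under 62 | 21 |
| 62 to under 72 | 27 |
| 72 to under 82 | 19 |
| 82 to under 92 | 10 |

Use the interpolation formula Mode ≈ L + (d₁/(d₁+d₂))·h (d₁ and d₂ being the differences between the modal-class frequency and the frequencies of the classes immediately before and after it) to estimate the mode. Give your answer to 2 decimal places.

66.29

Modal class: 62 to under 72 (highest frequency 27).
d₁ = 27 − 21 = 6, d₂ = 27 − 19 = 8
Mode ≈ 62 + (6/(6+8)) × 10 = 62 + 4.2857 = 66.2857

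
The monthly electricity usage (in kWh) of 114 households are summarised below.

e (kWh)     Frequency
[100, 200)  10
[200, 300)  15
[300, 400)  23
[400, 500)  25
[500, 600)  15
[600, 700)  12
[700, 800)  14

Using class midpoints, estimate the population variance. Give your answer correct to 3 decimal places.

Midpoints: 150, 250, 350, 450, 550, 650, 750
n = 114, Σfm = 51100, mean = 448.2456
Σfm² = 26525000
Σf(m − x̄)² = Σfm² − (Σfm)²/n = 26525000 − 51100²/114 = 3619649.1228
Population variance = 3619649.1228 / 114 = 31751.3081

31751.308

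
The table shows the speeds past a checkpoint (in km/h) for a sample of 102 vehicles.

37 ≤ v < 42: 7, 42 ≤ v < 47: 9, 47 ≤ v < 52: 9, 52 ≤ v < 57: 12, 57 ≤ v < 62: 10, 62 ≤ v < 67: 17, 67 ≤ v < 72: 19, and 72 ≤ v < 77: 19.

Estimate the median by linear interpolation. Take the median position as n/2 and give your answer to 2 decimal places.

63.18

Cumulative frequencies: 7, 16, 25, 37, 47, 64, 83, 102
n = 102; position = n/2 = 51.
This falls in the class 62 ≤ v < 67: L = 62, F = 47, f = 17, h = 5.
Median ≈ 62 + ((51 − 47) / 17) × 5 = 63.1765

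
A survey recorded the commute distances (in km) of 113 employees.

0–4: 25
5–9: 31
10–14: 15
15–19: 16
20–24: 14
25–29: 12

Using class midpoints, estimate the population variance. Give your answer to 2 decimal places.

68.80

Midpoints: 2, 7, 12, 17, 22, 27
n = 113, Σfm = 1351, mean = 11.9558
Σfm² = 23927
Σf(m − x̄)² = Σfm² − (Σfm)²/n = 23927 − 1351²/113 = 7774.7788
Population variance = 7774.7788 / 113 = 68.8034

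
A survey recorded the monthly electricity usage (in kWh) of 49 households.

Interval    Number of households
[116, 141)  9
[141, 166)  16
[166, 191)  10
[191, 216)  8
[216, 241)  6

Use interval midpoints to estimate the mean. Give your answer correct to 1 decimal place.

171.4

Midpoints: 128.5, 153.5, 178.5, 203.5, 228.5
Σfm = 9×128.5 + 16×153.5 + 10×178.5 + 8×203.5 + 6×228.5 = 8396.5
n = Σf = 49
Mean = 8396.5 / 49 = 171.3571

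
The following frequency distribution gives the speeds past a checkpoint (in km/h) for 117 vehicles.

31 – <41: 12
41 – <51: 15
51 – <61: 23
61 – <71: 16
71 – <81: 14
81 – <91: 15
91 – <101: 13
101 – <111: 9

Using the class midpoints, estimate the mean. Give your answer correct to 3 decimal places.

Midpoints: 36, 46, 56, 66, 76, 86, 96, 106
Σfm = 12×36 + 15×46 + 23×56 + 16×66 + 14×76 + 15×86 + 13×96 + 9×106 = 8022
n = Σf = 117
Mean = 8022 / 117 = 68.5641

68.564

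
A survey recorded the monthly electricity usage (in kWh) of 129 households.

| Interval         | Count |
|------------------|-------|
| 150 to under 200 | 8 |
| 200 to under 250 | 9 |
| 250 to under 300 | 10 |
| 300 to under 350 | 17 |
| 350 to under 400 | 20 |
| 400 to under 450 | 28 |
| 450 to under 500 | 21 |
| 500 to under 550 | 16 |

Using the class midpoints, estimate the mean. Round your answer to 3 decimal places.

Midpoints: 175, 225, 275, 325, 375, 425, 475, 525
Σfm = 8×175 + 9×225 + 10×275 + 17×325 + 20×375 + 28×425 + 21×475 + 16×525 = 49475
n = Σf = 129
Mean = 49475 / 129 = 383.5271

383.527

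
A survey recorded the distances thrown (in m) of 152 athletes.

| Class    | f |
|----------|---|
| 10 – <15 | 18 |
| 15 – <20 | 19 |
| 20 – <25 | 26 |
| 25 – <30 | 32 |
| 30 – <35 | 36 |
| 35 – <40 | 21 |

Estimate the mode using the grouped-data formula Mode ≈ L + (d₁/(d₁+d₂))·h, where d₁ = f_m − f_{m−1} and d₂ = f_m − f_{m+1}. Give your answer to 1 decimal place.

31.1

Modal class: 30 – <35 (highest frequency 36).
d₁ = 36 − 32 = 4, d₂ = 36 − 21 = 15
Mode ≈ 30 + (4/(4+15)) × 5 = 30 + 1.0526 = 31.0526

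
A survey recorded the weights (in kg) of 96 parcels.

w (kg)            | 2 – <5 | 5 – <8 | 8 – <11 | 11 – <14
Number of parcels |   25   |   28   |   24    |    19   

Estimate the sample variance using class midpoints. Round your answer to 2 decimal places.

10.49

Midpoints: 3.5, 6.5, 9.5, 12.5
n = 96, Σfm = 735, mean = 7.6562
Σfm² = 6624
Σf(m − x̄)² = Σfm² − (Σfm)²/n = 6624 − 735²/96 = 996.6562
Sample variance = 996.6562 / 95 = 10.4911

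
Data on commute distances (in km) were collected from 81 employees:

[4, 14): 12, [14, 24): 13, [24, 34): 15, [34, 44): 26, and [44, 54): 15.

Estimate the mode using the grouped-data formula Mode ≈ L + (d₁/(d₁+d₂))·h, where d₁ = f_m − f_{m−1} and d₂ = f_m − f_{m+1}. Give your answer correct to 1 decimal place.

Modal class: [34, 44) (highest frequency 26).
d₁ = 26 − 15 = 11, d₂ = 26 − 15 = 11
Mode ≈ 34 + (11/(11+11)) × 10 = 34 + 5.0000 = 39.0000

39.0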